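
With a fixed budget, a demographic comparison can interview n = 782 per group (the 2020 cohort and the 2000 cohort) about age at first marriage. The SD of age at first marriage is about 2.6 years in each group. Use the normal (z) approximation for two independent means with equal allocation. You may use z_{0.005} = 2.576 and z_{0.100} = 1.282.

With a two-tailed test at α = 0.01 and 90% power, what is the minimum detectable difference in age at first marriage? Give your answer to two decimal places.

δ = (z_{α/2} + z_β) · √((σ₁²+σ₂²)/n)
  = (2.576 + 1.282) · √(13.52/782)
  = 3.858 · √0.01729
  = 3.858 · 0.1315
  = 0.5073

Minimum detectable difference ≈ 0.51 years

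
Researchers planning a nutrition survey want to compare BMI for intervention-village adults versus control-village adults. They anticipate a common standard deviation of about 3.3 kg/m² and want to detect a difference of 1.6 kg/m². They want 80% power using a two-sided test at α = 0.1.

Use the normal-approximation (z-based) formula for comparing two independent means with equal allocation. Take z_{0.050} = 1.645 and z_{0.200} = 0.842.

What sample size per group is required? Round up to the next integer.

n = (z_{α/2} + z_β)² · (σ₁² + σ₂²) / δ²
  = (1.645 + 0.842)² · (2·3.3² = 21.78) / 1.6²
  = 6.1852 · 21.78 / 2.56
  = 52.62
Round up → n = 53 per group.

n = 53 per group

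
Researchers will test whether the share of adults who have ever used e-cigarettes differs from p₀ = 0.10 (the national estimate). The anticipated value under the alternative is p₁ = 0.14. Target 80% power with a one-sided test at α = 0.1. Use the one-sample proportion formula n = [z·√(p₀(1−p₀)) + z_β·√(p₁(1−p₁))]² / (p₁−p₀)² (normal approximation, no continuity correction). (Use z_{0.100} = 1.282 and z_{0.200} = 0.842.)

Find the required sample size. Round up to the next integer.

n = 287

n = [z_α·√(p₀q₀) + z_β·√(p₁q₁)]² / (p₁ − p₀)²
  = [1.282·√(0.10·0.90) + 0.842·√(0.14·0.86)]² / (0.04)²
  = [1.282·0.3000 + 0.842·0.3470]² / 0.0016
  = [0.6768]² / 0.0016
  = 286.26
Round up → n = 287.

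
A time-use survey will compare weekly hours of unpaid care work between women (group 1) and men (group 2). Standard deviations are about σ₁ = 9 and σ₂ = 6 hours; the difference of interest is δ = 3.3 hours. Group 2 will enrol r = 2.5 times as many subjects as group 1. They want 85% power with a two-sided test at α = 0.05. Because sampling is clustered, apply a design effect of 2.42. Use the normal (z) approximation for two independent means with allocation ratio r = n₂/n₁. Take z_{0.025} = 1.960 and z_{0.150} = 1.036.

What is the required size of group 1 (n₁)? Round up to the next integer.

n₁ = 191

n₁ = (z_{α/2} + z_β)² · (σ₁² + σ₂²/r) / δ²
   = (1.960 + 1.036)² · (9² + 6²/2.5) / 3.3²
   = 8.9760 · (81 + 14.4) / 10.89
   = 8.9760 · 95.4 / 10.89
   = 78.63
Design effect: 2.42 × 78.63 = 190.29.
Round up → n₁ = 191; n₂ = r·n₁ = 2.5 × 191 = 478.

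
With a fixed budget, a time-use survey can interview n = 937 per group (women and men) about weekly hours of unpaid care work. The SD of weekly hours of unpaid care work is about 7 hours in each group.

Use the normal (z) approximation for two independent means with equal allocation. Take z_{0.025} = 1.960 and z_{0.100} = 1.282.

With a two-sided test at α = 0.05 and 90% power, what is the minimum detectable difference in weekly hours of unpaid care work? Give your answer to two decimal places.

δ = (z_{α/2} + z_β) · √((σ₁²+σ₂²)/n)
  = (1.960 + 1.282) · √(98/937)
  = 3.242 · √0.10459
  = 3.242 · 0.3234
  = 1.0485

Minimum detectable difference ≈ 1.05 hours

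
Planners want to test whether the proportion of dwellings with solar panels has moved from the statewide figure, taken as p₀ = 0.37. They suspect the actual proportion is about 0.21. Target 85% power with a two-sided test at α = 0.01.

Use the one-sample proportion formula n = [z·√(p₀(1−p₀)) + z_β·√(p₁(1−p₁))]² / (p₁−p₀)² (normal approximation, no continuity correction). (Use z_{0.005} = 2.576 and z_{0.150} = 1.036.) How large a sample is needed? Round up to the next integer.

n = 109

n = [z_{α/2}·√(p₀q₀) + z_β·√(p₁q₁)]² / (p₁ − p₀)²
  = [2.576·√(0.37·0.63) + 1.036·√(0.21·0.79)]² / (-0.16)²
  = [2.576·0.4828 + 1.036·0.4073]² / 0.0256
  = [1.6657]² / 0.0256
  = 108.38
Round up → n = 109.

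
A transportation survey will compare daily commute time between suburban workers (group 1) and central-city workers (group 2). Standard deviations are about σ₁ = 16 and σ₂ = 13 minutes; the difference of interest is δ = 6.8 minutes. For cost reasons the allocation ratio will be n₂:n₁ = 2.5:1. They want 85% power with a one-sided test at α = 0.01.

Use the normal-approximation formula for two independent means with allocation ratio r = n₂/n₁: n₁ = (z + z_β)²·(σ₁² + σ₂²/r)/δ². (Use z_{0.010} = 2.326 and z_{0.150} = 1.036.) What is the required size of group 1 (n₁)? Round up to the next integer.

n₁ = 80

n₁ = (z_α + z_β)² · (σ₁² + σ₂²/r) / δ²
   = (2.326 + 1.036)² · (16² + 13²/2.5) / 6.8²
   = 11.3030 · (256 + 67.6) / 46.24
   = 11.3030 · 323.6 / 46.24
   = 79.10
Round up → n₁ = 80; n₂ = r·n₁ = 2.5 × 80 = 200.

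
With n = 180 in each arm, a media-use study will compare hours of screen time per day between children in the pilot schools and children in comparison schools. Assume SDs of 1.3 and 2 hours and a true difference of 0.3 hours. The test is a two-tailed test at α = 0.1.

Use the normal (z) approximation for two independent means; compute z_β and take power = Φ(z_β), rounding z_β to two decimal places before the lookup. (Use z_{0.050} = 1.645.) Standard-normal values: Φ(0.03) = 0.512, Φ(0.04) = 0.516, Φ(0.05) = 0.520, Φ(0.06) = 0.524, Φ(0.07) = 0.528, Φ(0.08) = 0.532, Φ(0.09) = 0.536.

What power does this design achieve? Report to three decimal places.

Power ≈ 0.516

z_β = δ·√(n/(σ₁²+σ₂²)) − z_{α/2}
    = 0.3 · √(180/5.69) − 1.645
    = 0.3 · 5.62445 − 1.645
    = 1.6873 − 1.645 = 0.0423 → 0.04
Power = Φ(0.04) = 0.516.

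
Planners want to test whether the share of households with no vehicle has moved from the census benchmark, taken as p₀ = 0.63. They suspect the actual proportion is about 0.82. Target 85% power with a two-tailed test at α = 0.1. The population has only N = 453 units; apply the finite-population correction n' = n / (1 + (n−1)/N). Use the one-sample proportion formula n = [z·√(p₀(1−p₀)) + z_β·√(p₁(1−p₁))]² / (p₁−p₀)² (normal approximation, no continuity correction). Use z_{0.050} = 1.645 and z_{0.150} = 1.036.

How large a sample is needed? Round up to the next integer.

n = [z_{α/2}·√(p₀q₀) + z_β·√(p₁q₁)]² / (p₁ − p₀)²
  = [1.645·√(0.63·0.37) + 1.036·√(0.82·0.18)]² / (0.19)²
  = [1.645·0.4828 + 1.036·0.3842]² / 0.0361
  = [1.1922]² / 0.0361
  = 39.37
Finite-population correction (N = 453): 39.37 / (1 + (39.37 − 1)/453) = 36.30.
Round up → n = 37.

n = 37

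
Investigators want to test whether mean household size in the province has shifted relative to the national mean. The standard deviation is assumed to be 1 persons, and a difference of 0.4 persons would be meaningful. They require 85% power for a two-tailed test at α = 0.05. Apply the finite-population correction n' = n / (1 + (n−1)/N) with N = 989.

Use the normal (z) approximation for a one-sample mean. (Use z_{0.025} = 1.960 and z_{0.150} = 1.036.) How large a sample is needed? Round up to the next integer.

n = 54

n = (z_{α/2} + z_β)² · σ² / δ²
  = (1.960 + 1.036)² · 1² / 0.4²
  = 8.9760 · 1 / 0.16
  = 56.10
Finite-population correction (N = 989): 56.10 / (1 + (56.10 − 1)/989) = 53.14.
Round up → n = 54.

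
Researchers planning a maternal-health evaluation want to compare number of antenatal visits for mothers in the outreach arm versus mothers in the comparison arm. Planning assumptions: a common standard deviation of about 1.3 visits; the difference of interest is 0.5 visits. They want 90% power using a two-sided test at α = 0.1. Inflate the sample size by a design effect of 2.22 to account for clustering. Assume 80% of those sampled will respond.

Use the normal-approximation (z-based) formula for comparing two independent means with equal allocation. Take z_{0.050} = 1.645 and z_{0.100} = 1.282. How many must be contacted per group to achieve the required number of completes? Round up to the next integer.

n = 322 per group

n = (z_{α/2} + z_β)² · (σ₁² + σ₂²) / δ²
  = (1.645 + 1.282)² · (2·1.3² = 3.38) / 0.5²
  = 8.5673 · 3.38 / 0.25
  = 115.83
Design effect: 2.22 × 115.83 = 257.14.
Adjust for 80% response: 257.14 / 0.80 = 321.43.
Round up → n = 322 per group.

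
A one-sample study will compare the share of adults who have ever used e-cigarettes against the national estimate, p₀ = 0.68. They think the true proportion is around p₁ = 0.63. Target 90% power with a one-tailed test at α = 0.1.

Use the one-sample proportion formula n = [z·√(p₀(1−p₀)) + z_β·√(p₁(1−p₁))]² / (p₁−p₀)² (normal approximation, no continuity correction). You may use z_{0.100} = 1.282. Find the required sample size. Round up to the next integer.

n = 593

n = [z_α·√(p₀q₀) + z_β·√(p₁q₁)]² / (p₁ − p₀)²
  = [1.282·√(0.68·0.32) + 1.282·√(0.63·0.37)]² / (-0.05)²
  = [1.282·0.4665 + 1.282·0.4828]² / 0.0025
  = [1.2170]² / 0.0025
  = 592.41
Round up → n = 593.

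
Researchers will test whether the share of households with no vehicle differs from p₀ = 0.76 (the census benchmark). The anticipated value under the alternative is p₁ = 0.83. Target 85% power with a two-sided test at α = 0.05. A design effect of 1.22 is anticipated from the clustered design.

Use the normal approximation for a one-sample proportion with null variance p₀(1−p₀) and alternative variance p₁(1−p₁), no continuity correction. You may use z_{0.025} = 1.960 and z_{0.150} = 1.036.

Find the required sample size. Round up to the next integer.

n = [z_{α/2}·√(p₀q₀) + z_β·√(p₁q₁)]² / (p₁ − p₀)²
  = [1.960·√(0.76·0.24) + 1.036·√(0.83·0.17)]² / (0.07)²
  = [1.960·0.4271 + 1.036·0.3756]² / 0.0049
  = [1.2262]² / 0.0049
  = 306.87
Design effect: 1.22 × 306.87 = 374.38.
Round up → n = 375.

n = 375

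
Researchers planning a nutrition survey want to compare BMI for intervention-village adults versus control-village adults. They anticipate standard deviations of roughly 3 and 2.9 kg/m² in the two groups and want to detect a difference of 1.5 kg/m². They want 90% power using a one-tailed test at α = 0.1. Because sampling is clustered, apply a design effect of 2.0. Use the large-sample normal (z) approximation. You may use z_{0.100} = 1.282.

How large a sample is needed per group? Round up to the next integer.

n = (z_α + z_β)² · (σ₁² + σ₂²) / δ²
  = (1.282 + 1.282)² · (3² + 2.9² = 17.41) / 1.5²
  = 6.5741 · 17.41 / 2.25
  = 50.87
Design effect: 2.0 × 50.87 = 101.74.
Round up → n = 102 per group.

n = 102 per group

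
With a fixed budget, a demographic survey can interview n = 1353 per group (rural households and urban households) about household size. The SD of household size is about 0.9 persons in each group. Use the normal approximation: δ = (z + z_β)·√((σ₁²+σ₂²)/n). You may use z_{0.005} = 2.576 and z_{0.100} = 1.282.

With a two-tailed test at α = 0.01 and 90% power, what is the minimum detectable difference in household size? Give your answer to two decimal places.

δ = (z_{α/2} + z_β) · √((σ₁²+σ₂²)/n)
  = (2.576 + 1.282) · √(1.62/1353)
  = 3.858 · √0.0012
  = 3.858 · 0.0346
  = 0.1335

Minimum detectable difference ≈ 0.13 persons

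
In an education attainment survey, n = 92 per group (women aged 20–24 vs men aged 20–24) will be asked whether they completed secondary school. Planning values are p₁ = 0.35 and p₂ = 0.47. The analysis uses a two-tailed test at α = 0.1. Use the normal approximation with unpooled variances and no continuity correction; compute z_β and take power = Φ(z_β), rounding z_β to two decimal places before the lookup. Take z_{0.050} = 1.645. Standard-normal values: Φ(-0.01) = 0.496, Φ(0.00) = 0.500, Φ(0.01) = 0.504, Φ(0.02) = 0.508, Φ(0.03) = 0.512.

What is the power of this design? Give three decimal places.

Power ≈ 0.508

z_β = |p₁−p₂|·√(n/[p₁q₁+p₂q₂]) − z_{α/2}
    = 0.12 · √(92/0.4766) − 1.645
    = 0.12 · 13.8937 − 1.645
    = 1.6672 − 1.645 = 0.0222 → 0.02
Power = Φ(0.02) = 0.508.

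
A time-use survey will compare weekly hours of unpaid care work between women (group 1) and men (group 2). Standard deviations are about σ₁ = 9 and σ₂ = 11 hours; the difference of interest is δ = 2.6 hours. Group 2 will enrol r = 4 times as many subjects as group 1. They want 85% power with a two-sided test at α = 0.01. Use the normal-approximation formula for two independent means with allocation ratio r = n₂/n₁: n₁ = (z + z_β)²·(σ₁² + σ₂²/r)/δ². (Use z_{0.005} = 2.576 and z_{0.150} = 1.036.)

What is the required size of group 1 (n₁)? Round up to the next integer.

n₁ = (z_{α/2} + z_β)² · (σ₁² + σ₂²/r) / δ²
   = (2.576 + 1.036)² · (9² + 11²/4) / 2.6²
   = 13.0465 · (81 + 30.25) / 6.76
   = 13.0465 · 111.25 / 6.76
   = 214.71
Round up → n₁ = 215; n₂ = r·n₁ = 4 × 215 = 860.

n₁ = 215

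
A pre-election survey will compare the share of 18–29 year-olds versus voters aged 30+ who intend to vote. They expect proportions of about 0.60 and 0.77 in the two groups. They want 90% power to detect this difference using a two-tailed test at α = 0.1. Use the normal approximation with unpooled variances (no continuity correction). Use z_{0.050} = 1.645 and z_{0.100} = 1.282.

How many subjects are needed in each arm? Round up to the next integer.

n = 124 per group

n = (z_{α/2} + z_β)² · [p₁(1−p₁) + p₂(1−p₂)] / (p₁ − p₂)²
  = (1.645 + 1.282)² · (0.60·0.40 + 0.77·0.23) / (-0.17)²
  = (2.927)² · (0.2400 + 0.1771) / 0.0289
  = 8.5673 · 0.4171 / 0.0289
  = 123.65
Round up → n = 124 per group.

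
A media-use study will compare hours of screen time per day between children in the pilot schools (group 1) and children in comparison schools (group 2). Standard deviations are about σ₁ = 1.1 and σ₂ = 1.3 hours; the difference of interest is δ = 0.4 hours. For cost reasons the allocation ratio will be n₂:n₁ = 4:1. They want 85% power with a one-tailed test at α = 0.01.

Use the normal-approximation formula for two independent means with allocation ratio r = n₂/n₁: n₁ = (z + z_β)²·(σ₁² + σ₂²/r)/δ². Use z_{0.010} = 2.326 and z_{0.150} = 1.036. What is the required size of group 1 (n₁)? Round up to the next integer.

n₁ = (z_α + z_β)² · (σ₁² + σ₂²/r) / δ²
   = (2.326 + 1.036)² · (1.1² + 1.3²/4) / 0.4²
   = 11.3030 · (1.21 + 0.4225) / 0.16
   = 11.3030 · 1.6325 / 0.16
   = 115.33
Round up → n₁ = 116; n₂ = r·n₁ = 4 × 116 = 464.

n₁ = 116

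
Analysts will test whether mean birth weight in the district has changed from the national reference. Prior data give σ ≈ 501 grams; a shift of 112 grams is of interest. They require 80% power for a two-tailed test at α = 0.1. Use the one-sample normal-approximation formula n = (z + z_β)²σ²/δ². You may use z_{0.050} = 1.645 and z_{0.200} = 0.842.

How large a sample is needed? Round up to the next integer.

n = (z_{α/2} + z_β)² · σ² / δ²
  = (1.645 + 0.842)² · 501² / 112²
  = 6.1852 · 251001 / 12544
  = 123.76
Round up → n = 124.

n = 124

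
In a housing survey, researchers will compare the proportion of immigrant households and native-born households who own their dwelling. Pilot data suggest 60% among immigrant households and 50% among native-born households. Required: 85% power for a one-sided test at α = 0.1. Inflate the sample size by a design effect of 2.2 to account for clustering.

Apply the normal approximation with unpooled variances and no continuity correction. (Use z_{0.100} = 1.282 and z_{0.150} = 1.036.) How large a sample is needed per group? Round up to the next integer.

n = (z_α + z_β)² · [p₁(1−p₁) + p₂(1−p₂)] / (p₁ − p₂)²
  = (1.282 + 1.036)² · (0.60·0.40 + 0.50·0.50) / (0.10)²
  = (2.318)² · (0.2400 + 0.2500) / 0.0100
  = 5.3731 · 0.4900 / 0.0100
  = 263.28
Design effect: 2.2 × 263.28 = 579.22.
Round up → n = 580 per group.

n = 580 per group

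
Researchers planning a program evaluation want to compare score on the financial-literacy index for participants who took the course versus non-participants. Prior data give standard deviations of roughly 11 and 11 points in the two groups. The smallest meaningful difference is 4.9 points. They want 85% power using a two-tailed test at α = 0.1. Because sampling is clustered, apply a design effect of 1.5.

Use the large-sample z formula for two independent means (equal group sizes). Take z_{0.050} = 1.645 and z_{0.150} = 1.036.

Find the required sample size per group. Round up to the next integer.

n = (z_{α/2} + z_β)² · (σ₁² + σ₂²) / δ²
  = (1.645 + 1.036)² · (11² + 11² = 242) / 4.9²
  = 7.1878 · 242 / 24.01
  = 72.45
Design effect: 1.5 × 72.45 = 108.67.
Round up → n = 109 per group.

n = 109 per group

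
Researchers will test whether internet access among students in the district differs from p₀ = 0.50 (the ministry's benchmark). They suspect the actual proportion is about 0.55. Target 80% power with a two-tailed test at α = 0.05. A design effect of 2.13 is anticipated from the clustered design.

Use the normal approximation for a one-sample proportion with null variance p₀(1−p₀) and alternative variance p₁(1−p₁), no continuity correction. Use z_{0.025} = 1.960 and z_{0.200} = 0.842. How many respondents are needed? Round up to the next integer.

n = [z_{α/2}·√(p₀q₀) + z_β·√(p₁q₁)]² / (p₁ − p₀)²
  = [1.960·√(0.50·0.50) + 0.842·√(0.55·0.45)]² / (0.05)²
  = [1.960·0.5000 + 0.842·0.4975]² / 0.0025
  = [1.3989]² / 0.0025
  = 782.76
Design effect: 2.13 × 782.76 = 1667.27.
Round up → n = 1668.

n = 1668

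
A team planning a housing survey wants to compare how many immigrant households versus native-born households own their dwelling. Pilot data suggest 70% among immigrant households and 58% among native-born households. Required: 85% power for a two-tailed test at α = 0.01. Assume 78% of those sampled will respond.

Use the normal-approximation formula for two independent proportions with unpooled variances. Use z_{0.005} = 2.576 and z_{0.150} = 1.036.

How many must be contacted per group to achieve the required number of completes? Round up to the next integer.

n = (z_{α/2} + z_β)² · [p₁(1−p₁) + p₂(1−p₂)] / (p₁ − p₂)²
  = (2.576 + 1.036)² · (0.70·0.30 + 0.58·0.42) / (0.12)²
  = (3.612)² · (0.2100 + 0.2436) / 0.0144
  = 13.0465 · 0.4536 / 0.0144
  = 410.97
Adjust for 78% response: 410.97 / 0.78 = 526.88.
Round up → n = 527 per group.

n = 527 per group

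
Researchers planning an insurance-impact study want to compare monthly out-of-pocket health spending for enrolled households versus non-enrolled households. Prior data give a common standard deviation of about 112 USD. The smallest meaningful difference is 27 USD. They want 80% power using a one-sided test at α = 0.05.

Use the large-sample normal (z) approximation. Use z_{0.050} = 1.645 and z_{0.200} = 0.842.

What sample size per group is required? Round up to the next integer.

n = 213 per group

n = (z_α + z_β)² · (σ₁² + σ₂²) / δ²
  = (1.645 + 0.842)² · (2·112² = 25088) / 27²
  = 6.1852 · 25088 / 729
  = 212.86
Round up → n = 213 per group.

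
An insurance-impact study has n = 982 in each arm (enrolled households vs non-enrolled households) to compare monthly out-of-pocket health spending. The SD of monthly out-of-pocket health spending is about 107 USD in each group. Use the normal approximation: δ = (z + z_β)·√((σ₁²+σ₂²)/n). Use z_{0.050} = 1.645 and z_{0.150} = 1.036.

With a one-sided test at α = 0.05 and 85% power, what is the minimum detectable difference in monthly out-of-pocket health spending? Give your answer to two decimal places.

Minimum detectable difference ≈ 12.95 USD

δ = (z_α + z_β) · √((σ₁²+σ₂²)/n)
  = (1.645 + 1.036) · √(22898/982)
  = 2.681 · √23.3177
  = 2.681 · 4.8288
  = 12.9461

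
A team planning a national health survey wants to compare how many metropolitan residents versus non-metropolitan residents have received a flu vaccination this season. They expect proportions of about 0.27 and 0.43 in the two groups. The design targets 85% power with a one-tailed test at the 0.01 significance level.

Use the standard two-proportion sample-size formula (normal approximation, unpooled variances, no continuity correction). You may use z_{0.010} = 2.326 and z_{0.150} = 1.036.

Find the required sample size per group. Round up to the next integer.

n = (z_α + z_β)² · [p₁(1−p₁) + p₂(1−p₂)] / (p₁ − p₂)²
  = (2.326 + 1.036)² · (0.27·0.73 + 0.43·0.57) / (-0.16)²
  = (3.362)² · (0.1971 + 0.2451) / 0.0256
  = 11.3030 · 0.4422 / 0.0256
  = 195.24
Round up → n = 196 per group.

n = 196 per group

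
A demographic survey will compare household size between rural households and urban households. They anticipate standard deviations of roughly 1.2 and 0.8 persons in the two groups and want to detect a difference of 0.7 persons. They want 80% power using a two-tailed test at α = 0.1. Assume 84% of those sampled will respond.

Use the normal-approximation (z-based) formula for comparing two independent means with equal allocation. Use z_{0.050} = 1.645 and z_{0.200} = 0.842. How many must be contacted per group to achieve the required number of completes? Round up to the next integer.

n = (z_{α/2} + z_β)² · (σ₁² + σ₂²) / δ²
  = (1.645 + 0.842)² · (1.2² + 0.8² = 2.08) / 0.7²
  = 6.1852 · 2.08 / 0.49
  = 26.26
Adjust for 84% response: 26.26 / 0.84 = 31.26.
Round up → n = 32 per group.

n = 32 per group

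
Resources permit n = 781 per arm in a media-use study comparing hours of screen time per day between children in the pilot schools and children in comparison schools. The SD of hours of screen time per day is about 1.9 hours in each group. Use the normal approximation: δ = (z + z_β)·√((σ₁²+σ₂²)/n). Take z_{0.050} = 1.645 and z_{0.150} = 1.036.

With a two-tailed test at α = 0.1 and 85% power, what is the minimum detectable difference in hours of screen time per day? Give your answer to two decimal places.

Minimum detectable difference ≈ 0.26 hours

δ = (z_{α/2} + z_β) · √((σ₁²+σ₂²)/n)
  = (1.645 + 1.036) · √(7.22/781)
  = 2.681 · √0.00924
  = 2.681 · 0.0961
  = 0.2578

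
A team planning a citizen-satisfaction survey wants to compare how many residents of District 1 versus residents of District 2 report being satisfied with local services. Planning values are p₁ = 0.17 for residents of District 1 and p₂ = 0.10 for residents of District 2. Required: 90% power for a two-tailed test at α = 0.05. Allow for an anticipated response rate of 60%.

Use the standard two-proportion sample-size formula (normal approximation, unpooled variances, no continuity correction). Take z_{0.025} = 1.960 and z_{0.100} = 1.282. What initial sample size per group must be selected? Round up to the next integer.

n = 827 per group

n = (z_{α/2} + z_β)² · [p₁(1−p₁) + p₂(1−p₂)] / (p₁ − p₂)²
  = (1.960 + 1.282)² · (0.17·0.83 + 0.10·0.90) / (0.07)²
  = (3.242)² · (0.1411 + 0.0900) / 0.0049
  = 10.5106 · 0.2311 / 0.0049
  = 495.71
Adjust for 60% response: 495.71 / 0.60 = 826.19.
Round up → n = 827 per group.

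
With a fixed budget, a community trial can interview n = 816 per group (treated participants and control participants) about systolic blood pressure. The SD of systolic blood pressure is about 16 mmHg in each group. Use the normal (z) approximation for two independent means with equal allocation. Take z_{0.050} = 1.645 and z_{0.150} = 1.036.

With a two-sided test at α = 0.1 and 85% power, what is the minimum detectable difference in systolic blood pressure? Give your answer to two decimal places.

δ = (z_{α/2} + z_β) · √((σ₁²+σ₂²)/n)
  = (1.645 + 1.036) · √(512/816)
  = 2.681 · √0.62745
  = 2.681 · 0.7921
  = 2.1237

Minimum detectable difference ≈ 2.12 mmHg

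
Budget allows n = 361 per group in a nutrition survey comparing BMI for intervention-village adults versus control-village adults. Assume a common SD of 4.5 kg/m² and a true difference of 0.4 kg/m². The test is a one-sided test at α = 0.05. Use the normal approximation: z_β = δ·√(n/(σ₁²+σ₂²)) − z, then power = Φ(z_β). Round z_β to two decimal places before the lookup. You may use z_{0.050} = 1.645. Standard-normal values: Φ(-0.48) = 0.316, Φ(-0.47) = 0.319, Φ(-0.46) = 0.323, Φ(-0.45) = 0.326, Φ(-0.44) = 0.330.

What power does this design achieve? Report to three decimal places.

z_β = δ·√(n/(σ₁²+σ₂²)) − z_α
    = 0.4 · √(361/40.5) − 1.645
    = 0.4 · 2.98556 − 1.645
    = 1.1942 − 1.645 = -0.4508 → -0.45
Power = Φ(-0.45) = 0.326.

Power ≈ 0.326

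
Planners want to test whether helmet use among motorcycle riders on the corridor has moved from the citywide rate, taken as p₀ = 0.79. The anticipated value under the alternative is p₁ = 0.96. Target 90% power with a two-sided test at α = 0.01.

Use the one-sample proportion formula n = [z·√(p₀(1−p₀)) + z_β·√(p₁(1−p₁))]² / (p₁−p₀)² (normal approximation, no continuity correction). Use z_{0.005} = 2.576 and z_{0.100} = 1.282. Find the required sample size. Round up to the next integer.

n = 59

n = [z_{α/2}·√(p₀q₀) + z_β·√(p₁q₁)]² / (p₁ − p₀)²
  = [2.576·√(0.79·0.21) + 1.282·√(0.96·0.04)]² / (0.17)²
  = [2.576·0.4073 + 1.282·0.1960]² / 0.0289
  = [1.3004]² / 0.0289
  = 58.52
Round up → n = 59.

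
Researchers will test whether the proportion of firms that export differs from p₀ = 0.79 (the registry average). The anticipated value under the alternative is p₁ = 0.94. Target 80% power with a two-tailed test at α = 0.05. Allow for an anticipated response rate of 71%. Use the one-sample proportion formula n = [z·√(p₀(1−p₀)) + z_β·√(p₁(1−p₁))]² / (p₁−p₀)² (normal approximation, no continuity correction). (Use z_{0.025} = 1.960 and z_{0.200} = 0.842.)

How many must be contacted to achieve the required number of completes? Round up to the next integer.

n = 63

n = [z_{α/2}·√(p₀q₀) + z_β·√(p₁q₁)]² / (p₁ − p₀)²
  = [1.960·√(0.79·0.21) + 0.842·√(0.94·0.06)]² / (0.15)²
  = [1.960·0.4073 + 0.842·0.2375]² / 0.0225
  = [0.9983]² / 0.0225
  = 44.29
Adjust for 71% response: 44.29 / 0.71 = 62.38.
Round up → n = 63.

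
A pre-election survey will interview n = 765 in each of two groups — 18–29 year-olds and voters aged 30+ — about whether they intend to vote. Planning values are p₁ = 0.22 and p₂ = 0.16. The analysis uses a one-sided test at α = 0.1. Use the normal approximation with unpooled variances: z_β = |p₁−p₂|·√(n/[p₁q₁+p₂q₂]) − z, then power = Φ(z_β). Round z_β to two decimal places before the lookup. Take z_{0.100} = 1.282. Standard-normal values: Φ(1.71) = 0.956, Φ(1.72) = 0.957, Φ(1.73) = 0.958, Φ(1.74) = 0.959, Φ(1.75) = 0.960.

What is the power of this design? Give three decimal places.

Power ≈ 0.957

z_β = |p₁−p₂|·√(n/[p₁q₁+p₂q₂]) − z_α
    = 0.06 · √(765/0.3060) − 1.282
    = 0.06 · 50.0000 − 1.282
    = 3.0000 − 1.282 = 1.7180 → 1.72
Power = Φ(1.72) = 0.957.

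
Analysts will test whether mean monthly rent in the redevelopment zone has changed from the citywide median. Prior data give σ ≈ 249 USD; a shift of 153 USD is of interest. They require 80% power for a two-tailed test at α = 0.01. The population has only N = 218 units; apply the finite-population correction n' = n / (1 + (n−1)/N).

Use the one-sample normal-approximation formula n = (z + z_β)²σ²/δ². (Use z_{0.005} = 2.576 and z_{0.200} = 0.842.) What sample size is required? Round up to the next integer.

n = (z_{α/2} + z_β)² · σ² / δ²
  = (2.576 + 0.842)² · 249² / 153²
  = 11.6827 · 62001 / 23409
  = 30.94
Finite-population correction (N = 218): 30.94 / (1 + (30.94 − 1)/218) = 27.21.
Round up → n = 28.

n = 28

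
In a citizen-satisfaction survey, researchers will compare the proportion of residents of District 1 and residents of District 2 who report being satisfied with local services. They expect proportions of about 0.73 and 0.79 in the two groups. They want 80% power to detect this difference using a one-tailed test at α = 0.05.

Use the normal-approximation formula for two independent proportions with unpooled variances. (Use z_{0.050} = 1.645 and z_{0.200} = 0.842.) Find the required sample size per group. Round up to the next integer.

n = 624 per group

n = (z_α + z_β)² · [p₁(1−p₁) + p₂(1−p₂)] / (p₁ − p₂)²
  = (1.645 + 0.842)² · (0.73·0.27 + 0.79·0.21) / (-0.06)²
  = (2.487)² · (0.1971 + 0.1659) / 0.0036
  = 6.1852 · 0.3630 / 0.0036
  = 623.67
Round up → n = 624 per group.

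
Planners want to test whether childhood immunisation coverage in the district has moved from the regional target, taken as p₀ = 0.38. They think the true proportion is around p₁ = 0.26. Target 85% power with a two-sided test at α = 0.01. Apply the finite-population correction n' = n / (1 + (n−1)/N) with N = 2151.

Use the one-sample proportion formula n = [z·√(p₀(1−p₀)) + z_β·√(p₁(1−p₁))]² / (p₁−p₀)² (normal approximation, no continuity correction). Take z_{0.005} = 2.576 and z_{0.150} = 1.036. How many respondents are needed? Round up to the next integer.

n = 185

n = [z_{α/2}·√(p₀q₀) + z_β·√(p₁q₁)]² / (p₁ − p₀)²
  = [2.576·√(0.38·0.62) + 1.036·√(0.26·0.74)]² / (-0.12)²
  = [2.576·0.4854 + 1.036·0.4386]² / 0.0144
  = [1.7048]² / 0.0144
  = 201.82
Finite-population correction (N = 2151): 201.82 / (1 + (201.82 − 1)/2151) = 184.59.
Round up → n = 185.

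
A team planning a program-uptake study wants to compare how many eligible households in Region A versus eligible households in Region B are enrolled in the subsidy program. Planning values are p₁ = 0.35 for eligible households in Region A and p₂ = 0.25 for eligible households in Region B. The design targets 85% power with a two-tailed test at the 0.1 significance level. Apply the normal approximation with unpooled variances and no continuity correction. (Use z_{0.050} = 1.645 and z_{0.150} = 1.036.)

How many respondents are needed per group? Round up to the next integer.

n = (z_{α/2} + z_β)² · [p₁(1−p₁) + p₂(1−p₂)] / (p₁ − p₂)²
  = (1.645 + 1.036)² · (0.35·0.65 + 0.25·0.75) / (0.10)²
  = (2.681)² · (0.2275 + 0.1875) / 0.0100
  = 7.1878 · 0.4150 / 0.0100
  = 298.29
Round up → n = 299 per group.

n = 299 per group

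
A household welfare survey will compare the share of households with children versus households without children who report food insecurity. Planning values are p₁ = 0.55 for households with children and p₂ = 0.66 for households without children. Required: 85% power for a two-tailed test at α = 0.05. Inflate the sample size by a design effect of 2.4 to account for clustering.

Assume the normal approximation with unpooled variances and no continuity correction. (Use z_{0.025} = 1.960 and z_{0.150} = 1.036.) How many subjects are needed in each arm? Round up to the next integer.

n = 841 per group

n = (z_{α/2} + z_β)² · [p₁(1−p₁) + p₂(1−p₂)] / (p₁ − p₂)²
  = (1.960 + 1.036)² · (0.55·0.45 + 0.66·0.34) / (-0.11)²
  = (2.996)² · (0.2475 + 0.2244) / 0.0121
  = 8.9760 · 0.4719 / 0.0121
  = 350.06
Design effect: 2.4 × 350.06 = 840.16.
Round up → n = 841 per group.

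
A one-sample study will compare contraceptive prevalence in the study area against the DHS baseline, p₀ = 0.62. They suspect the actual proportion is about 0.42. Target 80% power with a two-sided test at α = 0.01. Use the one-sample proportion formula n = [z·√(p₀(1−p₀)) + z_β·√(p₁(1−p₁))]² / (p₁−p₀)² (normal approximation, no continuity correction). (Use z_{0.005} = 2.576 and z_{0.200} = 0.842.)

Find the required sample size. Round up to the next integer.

n = 70

n = [z_{α/2}·√(p₀q₀) + z_β·√(p₁q₁)]² / (p₁ − p₀)²
  = [2.576·√(0.62·0.38) + 0.842·√(0.42·0.58)]² / (-0.20)²
  = [2.576·0.4854 + 0.842·0.4936]² / 0.0400
  = [1.6659]² / 0.0400
  = 69.38
Round up → n = 70.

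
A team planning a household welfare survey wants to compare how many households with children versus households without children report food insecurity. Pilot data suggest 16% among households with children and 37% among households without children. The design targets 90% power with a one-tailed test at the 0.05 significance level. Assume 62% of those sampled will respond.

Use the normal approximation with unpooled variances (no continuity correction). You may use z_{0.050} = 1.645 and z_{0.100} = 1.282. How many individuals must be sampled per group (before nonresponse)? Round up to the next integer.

n = 116 per group

n = (z_α + z_β)² · [p₁(1−p₁) + p₂(1−p₂)] / (p₁ − p₂)²
  = (1.645 + 1.282)² · (0.16·0.84 + 0.37·0.63) / (-0.21)²
  = (2.927)² · (0.1344 + 0.2331) / 0.0441
  = 8.5673 · 0.3675 / 0.0441
  = 71.39
Adjust for 62% response: 71.39 / 0.62 = 115.15.
Round up → n = 116 per group.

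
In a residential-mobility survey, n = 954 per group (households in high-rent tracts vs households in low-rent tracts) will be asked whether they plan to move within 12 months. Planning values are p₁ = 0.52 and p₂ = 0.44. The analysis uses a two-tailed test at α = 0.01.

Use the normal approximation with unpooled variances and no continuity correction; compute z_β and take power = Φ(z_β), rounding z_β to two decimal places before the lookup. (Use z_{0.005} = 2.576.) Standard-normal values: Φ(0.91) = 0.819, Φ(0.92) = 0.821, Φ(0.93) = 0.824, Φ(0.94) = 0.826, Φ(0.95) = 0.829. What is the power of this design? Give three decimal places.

Power ≈ 0.824

z_β = |p₁−p₂|·√(n/[p₁q₁+p₂q₂]) − z_{α/2}
    = 0.08 · √(954/0.4960) − 2.576
    = 0.08 · 43.8564 − 2.576
    = 3.5085 − 2.576 = 0.9325 → 0.93
Power = Φ(0.93) = 0.824.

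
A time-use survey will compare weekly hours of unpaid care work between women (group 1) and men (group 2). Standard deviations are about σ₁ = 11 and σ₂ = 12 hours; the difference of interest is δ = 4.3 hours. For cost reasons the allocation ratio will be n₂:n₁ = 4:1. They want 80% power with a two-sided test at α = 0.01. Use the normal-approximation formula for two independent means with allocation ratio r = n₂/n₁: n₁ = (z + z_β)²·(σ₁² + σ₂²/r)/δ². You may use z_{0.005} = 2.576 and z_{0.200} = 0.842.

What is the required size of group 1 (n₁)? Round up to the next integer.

n₁ = 100

n₁ = (z_{α/2} + z_β)² · (σ₁² + σ₂²/r) / δ²
   = (2.576 + 0.842)² · (11² + 12²/4) / 4.3²
   = 11.6827 · (121 + 36) / 18.49
   = 11.6827 · 157 / 18.49
   = 99.20
Round up → n₁ = 100; n₂ = r·n₁ = 4 × 100 = 400.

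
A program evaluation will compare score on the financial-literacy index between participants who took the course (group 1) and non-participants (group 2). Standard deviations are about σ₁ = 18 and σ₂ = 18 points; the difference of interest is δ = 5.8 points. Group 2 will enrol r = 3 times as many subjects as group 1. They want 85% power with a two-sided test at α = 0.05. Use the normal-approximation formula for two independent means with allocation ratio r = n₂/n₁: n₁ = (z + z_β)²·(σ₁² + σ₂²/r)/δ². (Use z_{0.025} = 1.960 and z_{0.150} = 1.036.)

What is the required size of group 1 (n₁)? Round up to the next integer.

n₁ = 116

n₁ = (z_{α/2} + z_β)² · (σ₁² + σ₂²/r) / δ²
   = (1.960 + 1.036)² · (18² + 18²/3) / 5.8²
   = 8.9760 · (324 + 108) / 33.64
   = 8.9760 · 432 / 33.64
   = 115.27
Round up → n₁ = 116; n₂ = r·n₁ = 3 × 116 = 348.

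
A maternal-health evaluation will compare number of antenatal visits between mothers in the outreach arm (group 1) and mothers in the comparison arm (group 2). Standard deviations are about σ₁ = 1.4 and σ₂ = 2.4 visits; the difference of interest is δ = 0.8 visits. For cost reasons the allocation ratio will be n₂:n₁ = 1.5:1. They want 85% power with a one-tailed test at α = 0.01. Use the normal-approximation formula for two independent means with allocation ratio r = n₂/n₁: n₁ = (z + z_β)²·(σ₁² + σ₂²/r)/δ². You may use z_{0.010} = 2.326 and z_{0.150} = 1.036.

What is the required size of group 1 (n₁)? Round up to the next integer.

n₁ = (z_α + z_β)² · (σ₁² + σ₂²/r) / δ²
   = (2.326 + 1.036)² · (1.4² + 2.4²/1.5) / 0.8²
   = 11.3030 · (1.96 + 3.84) / 0.64
   = 11.3030 · 5.8 / 0.64
   = 102.43
Round up → n₁ = 103; n₂ = r·n₁ = 1.5 × 103 = 155.

n₁ = 103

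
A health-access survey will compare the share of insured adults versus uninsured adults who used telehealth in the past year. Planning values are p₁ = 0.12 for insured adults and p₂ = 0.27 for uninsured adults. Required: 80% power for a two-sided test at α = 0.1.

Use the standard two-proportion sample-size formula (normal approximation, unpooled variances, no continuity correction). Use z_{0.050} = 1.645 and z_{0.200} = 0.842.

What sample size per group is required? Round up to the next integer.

n = 84 per group

n = (z_{α/2} + z_β)² · [p₁(1−p₁) + p₂(1−p₂)] / (p₁ − p₂)²
  = (1.645 + 0.842)² · (0.12·0.88 + 0.27·0.73) / (-0.15)²
  = (2.487)² · (0.1056 + 0.1971) / 0.0225
  = 6.1852 · 0.3027 / 0.0225
  = 83.21
Round up → n = 84 per group.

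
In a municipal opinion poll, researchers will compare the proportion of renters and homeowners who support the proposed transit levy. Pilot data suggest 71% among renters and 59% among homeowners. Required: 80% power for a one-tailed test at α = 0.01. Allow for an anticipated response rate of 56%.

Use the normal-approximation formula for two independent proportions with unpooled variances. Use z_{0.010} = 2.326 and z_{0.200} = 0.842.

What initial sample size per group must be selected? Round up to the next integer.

n = (z_α + z_β)² · [p₁(1−p₁) + p₂(1−p₂)] / (p₁ − p₂)²
  = (2.326 + 0.842)² · (0.71·0.29 + 0.59·0.41) / (0.12)²
  = (3.168)² · (0.2059 + 0.2419) / 0.0144
  = 10.0362 · 0.4478 / 0.0144
  = 312.10
Adjust for 56% response: 312.10 / 0.56 = 557.32.
Round up → n = 558 per group.

n = 558 per group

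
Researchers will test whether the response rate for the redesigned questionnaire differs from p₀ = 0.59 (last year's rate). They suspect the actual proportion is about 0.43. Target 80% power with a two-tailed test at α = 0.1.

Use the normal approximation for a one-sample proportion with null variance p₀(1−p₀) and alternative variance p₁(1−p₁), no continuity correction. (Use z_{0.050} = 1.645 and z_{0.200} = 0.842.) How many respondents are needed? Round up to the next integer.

n = [z_{α/2}·√(p₀q₀) + z_β·√(p₁q₁)]² / (p₁ − p₀)²
  = [1.645·√(0.59·0.41) + 0.842·√(0.43·0.57)]² / (-0.16)²
  = [1.645·0.4918 + 0.842·0.4951]² / 0.0256
  = [1.2259]² / 0.0256
  = 58.71
Round up → n = 59.

n = 59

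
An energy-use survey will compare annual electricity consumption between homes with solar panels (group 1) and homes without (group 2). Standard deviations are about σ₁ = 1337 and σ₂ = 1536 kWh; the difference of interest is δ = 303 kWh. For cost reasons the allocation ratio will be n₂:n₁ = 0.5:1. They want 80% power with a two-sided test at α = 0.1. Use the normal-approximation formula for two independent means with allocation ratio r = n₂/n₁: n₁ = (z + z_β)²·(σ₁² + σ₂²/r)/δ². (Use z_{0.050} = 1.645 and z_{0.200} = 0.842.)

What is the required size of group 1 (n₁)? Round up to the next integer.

n₁ = (z_{α/2} + z_β)² · (σ₁² + σ₂²/r) / δ²
   = (1.645 + 0.842)² · (1337² + 1536²/0.5) / 303²
   = 6.1852 · (1787569 + 4718592) / 91809
   = 6.1852 · 6506161 / 91809
   = 438.32
Round up → n₁ = 439; n₂ = r·n₁ = 0.5 × 439 = 220.

n₁ = 439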